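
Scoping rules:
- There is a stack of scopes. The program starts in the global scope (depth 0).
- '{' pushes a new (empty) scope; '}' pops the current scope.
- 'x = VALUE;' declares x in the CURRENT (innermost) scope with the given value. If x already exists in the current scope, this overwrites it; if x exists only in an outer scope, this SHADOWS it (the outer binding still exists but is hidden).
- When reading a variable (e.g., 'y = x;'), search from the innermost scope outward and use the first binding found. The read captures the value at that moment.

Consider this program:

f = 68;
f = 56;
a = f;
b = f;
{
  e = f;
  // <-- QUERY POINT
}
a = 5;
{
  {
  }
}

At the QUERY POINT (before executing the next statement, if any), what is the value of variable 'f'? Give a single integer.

Answer: 56

Derivation:
Step 1: declare f=68 at depth 0
Step 2: declare f=56 at depth 0
Step 3: declare a=(read f)=56 at depth 0
Step 4: declare b=(read f)=56 at depth 0
Step 5: enter scope (depth=1)
Step 6: declare e=(read f)=56 at depth 1
Visible at query point: a=56 b=56 e=56 f=56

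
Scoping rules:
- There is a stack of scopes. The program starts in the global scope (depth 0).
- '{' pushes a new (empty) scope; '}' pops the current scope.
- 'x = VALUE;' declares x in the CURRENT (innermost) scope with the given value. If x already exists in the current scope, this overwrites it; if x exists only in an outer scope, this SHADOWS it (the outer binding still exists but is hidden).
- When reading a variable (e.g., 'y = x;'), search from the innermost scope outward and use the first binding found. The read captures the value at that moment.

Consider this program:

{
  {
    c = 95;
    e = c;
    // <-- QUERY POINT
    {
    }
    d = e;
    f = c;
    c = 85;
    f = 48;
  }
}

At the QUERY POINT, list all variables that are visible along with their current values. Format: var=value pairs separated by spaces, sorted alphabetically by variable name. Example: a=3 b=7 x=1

Answer: c=95 e=95

Derivation:
Step 1: enter scope (depth=1)
Step 2: enter scope (depth=2)
Step 3: declare c=95 at depth 2
Step 4: declare e=(read c)=95 at depth 2
Visible at query point: c=95 e=95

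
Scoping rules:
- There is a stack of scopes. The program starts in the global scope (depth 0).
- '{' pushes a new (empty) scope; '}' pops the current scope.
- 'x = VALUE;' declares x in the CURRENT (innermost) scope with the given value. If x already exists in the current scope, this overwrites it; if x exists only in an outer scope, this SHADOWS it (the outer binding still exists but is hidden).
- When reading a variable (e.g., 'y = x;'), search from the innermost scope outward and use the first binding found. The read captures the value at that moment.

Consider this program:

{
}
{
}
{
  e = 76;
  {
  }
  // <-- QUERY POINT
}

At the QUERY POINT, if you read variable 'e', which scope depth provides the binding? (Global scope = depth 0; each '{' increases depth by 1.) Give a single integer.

Step 1: enter scope (depth=1)
Step 2: exit scope (depth=0)
Step 3: enter scope (depth=1)
Step 4: exit scope (depth=0)
Step 5: enter scope (depth=1)
Step 6: declare e=76 at depth 1
Step 7: enter scope (depth=2)
Step 8: exit scope (depth=1)
Visible at query point: e=76

Answer: 1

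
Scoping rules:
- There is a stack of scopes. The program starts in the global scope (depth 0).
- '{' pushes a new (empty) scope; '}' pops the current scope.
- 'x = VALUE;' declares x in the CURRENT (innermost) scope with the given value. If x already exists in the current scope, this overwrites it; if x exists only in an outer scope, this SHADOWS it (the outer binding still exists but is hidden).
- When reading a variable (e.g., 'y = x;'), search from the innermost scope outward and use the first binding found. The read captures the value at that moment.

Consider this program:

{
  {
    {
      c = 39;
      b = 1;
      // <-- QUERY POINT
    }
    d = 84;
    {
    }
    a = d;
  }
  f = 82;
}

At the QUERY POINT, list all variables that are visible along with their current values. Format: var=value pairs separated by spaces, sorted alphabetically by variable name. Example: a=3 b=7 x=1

Step 1: enter scope (depth=1)
Step 2: enter scope (depth=2)
Step 3: enter scope (depth=3)
Step 4: declare c=39 at depth 3
Step 5: declare b=1 at depth 3
Visible at query point: b=1 c=39

Answer: b=1 c=39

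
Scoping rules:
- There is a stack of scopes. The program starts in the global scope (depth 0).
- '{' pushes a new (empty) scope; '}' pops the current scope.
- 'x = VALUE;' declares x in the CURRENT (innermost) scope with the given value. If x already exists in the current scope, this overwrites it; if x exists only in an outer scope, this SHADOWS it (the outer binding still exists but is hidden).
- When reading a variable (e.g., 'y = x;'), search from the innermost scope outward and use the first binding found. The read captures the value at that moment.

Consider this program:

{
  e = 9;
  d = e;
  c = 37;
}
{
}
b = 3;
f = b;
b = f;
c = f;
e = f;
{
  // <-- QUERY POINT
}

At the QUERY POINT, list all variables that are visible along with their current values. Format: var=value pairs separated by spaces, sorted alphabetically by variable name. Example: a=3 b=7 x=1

Step 1: enter scope (depth=1)
Step 2: declare e=9 at depth 1
Step 3: declare d=(read e)=9 at depth 1
Step 4: declare c=37 at depth 1
Step 5: exit scope (depth=0)
Step 6: enter scope (depth=1)
Step 7: exit scope (depth=0)
Step 8: declare b=3 at depth 0
Step 9: declare f=(read b)=3 at depth 0
Step 10: declare b=(read f)=3 at depth 0
Step 11: declare c=(read f)=3 at depth 0
Step 12: declare e=(read f)=3 at depth 0
Step 13: enter scope (depth=1)
Visible at query point: b=3 c=3 e=3 f=3

Answer: b=3 c=3 e=3 f=3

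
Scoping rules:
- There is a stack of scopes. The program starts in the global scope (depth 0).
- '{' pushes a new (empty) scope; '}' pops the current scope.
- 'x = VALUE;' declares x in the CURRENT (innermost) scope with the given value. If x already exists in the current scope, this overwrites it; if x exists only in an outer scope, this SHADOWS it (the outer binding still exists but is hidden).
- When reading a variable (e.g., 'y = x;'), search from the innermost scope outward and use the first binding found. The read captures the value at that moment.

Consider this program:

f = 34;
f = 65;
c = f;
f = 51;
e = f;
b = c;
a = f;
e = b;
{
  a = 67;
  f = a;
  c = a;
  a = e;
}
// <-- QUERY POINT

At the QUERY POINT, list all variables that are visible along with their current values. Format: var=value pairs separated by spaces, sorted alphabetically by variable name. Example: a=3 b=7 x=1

Answer: a=51 b=65 c=65 e=65 f=51

Derivation:
Step 1: declare f=34 at depth 0
Step 2: declare f=65 at depth 0
Step 3: declare c=(read f)=65 at depth 0
Step 4: declare f=51 at depth 0
Step 5: declare e=(read f)=51 at depth 0
Step 6: declare b=(read c)=65 at depth 0
Step 7: declare a=(read f)=51 at depth 0
Step 8: declare e=(read b)=65 at depth 0
Step 9: enter scope (depth=1)
Step 10: declare a=67 at depth 1
Step 11: declare f=(read a)=67 at depth 1
Step 12: declare c=(read a)=67 at depth 1
Step 13: declare a=(read e)=65 at depth 1
Step 14: exit scope (depth=0)
Visible at query point: a=51 b=65 c=65 e=65 f=51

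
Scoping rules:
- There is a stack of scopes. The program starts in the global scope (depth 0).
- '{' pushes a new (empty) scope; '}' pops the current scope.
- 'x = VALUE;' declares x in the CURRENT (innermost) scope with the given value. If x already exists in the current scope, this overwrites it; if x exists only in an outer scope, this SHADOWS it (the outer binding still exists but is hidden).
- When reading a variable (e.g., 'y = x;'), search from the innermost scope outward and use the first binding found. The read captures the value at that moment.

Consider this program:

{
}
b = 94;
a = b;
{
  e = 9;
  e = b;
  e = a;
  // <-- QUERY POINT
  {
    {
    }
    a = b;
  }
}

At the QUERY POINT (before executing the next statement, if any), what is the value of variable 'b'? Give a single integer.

Answer: 94

Derivation:
Step 1: enter scope (depth=1)
Step 2: exit scope (depth=0)
Step 3: declare b=94 at depth 0
Step 4: declare a=(read b)=94 at depth 0
Step 5: enter scope (depth=1)
Step 6: declare e=9 at depth 1
Step 7: declare e=(read b)=94 at depth 1
Step 8: declare e=(read a)=94 at depth 1
Visible at query point: a=94 b=94 e=94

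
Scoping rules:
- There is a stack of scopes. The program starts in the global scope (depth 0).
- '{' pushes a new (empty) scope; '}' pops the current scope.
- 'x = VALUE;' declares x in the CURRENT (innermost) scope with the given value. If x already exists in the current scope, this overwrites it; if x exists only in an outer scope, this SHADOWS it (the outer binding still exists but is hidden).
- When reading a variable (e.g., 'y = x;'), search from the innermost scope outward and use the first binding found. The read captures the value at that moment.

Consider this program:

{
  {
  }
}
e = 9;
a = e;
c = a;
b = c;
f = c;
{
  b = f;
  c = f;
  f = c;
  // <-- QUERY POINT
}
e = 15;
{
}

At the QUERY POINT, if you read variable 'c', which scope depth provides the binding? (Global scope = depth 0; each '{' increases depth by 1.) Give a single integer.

Answer: 1

Derivation:
Step 1: enter scope (depth=1)
Step 2: enter scope (depth=2)
Step 3: exit scope (depth=1)
Step 4: exit scope (depth=0)
Step 5: declare e=9 at depth 0
Step 6: declare a=(read e)=9 at depth 0
Step 7: declare c=(read a)=9 at depth 0
Step 8: declare b=(read c)=9 at depth 0
Step 9: declare f=(read c)=9 at depth 0
Step 10: enter scope (depth=1)
Step 11: declare b=(read f)=9 at depth 1
Step 12: declare c=(read f)=9 at depth 1
Step 13: declare f=(read c)=9 at depth 1
Visible at query point: a=9 b=9 c=9 e=9 f=9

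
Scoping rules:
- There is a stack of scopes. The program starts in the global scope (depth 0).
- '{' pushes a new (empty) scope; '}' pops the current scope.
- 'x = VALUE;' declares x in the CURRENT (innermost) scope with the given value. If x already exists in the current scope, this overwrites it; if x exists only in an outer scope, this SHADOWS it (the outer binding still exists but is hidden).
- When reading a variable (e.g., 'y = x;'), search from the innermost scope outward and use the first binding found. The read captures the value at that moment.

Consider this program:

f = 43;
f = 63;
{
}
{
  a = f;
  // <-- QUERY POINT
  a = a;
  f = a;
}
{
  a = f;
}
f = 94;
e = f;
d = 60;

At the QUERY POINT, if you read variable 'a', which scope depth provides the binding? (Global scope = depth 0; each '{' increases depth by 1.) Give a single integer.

Answer: 1

Derivation:
Step 1: declare f=43 at depth 0
Step 2: declare f=63 at depth 0
Step 3: enter scope (depth=1)
Step 4: exit scope (depth=0)
Step 5: enter scope (depth=1)
Step 6: declare a=(read f)=63 at depth 1
Visible at query point: a=63 f=63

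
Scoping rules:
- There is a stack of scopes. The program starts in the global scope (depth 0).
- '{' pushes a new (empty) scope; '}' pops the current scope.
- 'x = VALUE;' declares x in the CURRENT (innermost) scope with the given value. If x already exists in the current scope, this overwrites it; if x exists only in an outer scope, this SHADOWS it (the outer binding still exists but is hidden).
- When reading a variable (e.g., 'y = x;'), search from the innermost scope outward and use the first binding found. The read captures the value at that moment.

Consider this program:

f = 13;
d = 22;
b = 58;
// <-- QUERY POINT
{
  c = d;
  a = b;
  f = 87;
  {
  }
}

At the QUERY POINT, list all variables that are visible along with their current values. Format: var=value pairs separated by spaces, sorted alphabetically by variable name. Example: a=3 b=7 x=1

Answer: b=58 d=22 f=13

Derivation:
Step 1: declare f=13 at depth 0
Step 2: declare d=22 at depth 0
Step 3: declare b=58 at depth 0
Visible at query point: b=58 d=22 f=13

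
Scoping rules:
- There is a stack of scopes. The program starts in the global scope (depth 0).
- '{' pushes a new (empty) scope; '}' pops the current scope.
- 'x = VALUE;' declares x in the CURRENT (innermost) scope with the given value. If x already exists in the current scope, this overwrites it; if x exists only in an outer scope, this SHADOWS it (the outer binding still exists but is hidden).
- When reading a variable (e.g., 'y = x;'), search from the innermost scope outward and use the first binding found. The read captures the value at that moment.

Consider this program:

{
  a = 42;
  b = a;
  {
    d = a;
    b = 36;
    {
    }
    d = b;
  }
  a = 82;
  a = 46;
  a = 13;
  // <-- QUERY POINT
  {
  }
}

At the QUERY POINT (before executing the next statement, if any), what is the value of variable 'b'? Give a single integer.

Step 1: enter scope (depth=1)
Step 2: declare a=42 at depth 1
Step 3: declare b=(read a)=42 at depth 1
Step 4: enter scope (depth=2)
Step 5: declare d=(read a)=42 at depth 2
Step 6: declare b=36 at depth 2
Step 7: enter scope (depth=3)
Step 8: exit scope (depth=2)
Step 9: declare d=(read b)=36 at depth 2
Step 10: exit scope (depth=1)
Step 11: declare a=82 at depth 1
Step 12: declare a=46 at depth 1
Step 13: declare a=13 at depth 1
Visible at query point: a=13 b=42

Answer: 42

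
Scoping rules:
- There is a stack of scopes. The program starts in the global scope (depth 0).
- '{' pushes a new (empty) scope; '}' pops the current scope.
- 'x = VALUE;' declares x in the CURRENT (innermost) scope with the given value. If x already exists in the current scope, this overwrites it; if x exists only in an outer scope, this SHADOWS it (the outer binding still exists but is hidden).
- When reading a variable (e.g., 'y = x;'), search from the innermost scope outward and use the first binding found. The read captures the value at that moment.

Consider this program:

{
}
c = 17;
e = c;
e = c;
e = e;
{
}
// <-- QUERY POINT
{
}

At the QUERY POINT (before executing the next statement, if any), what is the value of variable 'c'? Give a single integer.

Step 1: enter scope (depth=1)
Step 2: exit scope (depth=0)
Step 3: declare c=17 at depth 0
Step 4: declare e=(read c)=17 at depth 0
Step 5: declare e=(read c)=17 at depth 0
Step 6: declare e=(read e)=17 at depth 0
Step 7: enter scope (depth=1)
Step 8: exit scope (depth=0)
Visible at query point: c=17 e=17

Answer: 17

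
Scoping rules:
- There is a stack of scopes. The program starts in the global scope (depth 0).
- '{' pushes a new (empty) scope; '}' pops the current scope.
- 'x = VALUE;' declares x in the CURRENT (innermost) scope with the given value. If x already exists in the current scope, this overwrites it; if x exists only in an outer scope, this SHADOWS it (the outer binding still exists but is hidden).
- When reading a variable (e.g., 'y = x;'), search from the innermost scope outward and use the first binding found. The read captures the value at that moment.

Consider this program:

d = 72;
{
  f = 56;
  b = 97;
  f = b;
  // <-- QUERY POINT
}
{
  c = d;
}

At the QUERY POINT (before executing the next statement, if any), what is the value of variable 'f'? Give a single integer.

Step 1: declare d=72 at depth 0
Step 2: enter scope (depth=1)
Step 3: declare f=56 at depth 1
Step 4: declare b=97 at depth 1
Step 5: declare f=(read b)=97 at depth 1
Visible at query point: b=97 d=72 f=97

Answer: 97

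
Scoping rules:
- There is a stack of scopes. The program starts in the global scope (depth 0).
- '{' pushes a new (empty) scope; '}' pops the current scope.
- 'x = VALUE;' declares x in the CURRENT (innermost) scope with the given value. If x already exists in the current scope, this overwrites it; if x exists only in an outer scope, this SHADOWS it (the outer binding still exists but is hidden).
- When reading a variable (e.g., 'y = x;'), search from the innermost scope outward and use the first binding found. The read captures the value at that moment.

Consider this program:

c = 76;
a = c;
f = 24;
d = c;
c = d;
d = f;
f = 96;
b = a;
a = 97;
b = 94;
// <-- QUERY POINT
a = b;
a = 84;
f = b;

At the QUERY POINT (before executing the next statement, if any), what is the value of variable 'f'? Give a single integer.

Answer: 96

Derivation:
Step 1: declare c=76 at depth 0
Step 2: declare a=(read c)=76 at depth 0
Step 3: declare f=24 at depth 0
Step 4: declare d=(read c)=76 at depth 0
Step 5: declare c=(read d)=76 at depth 0
Step 6: declare d=(read f)=24 at depth 0
Step 7: declare f=96 at depth 0
Step 8: declare b=(read a)=76 at depth 0
Step 9: declare a=97 at depth 0
Step 10: declare b=94 at depth 0
Visible at query point: a=97 b=94 c=76 d=24 f=96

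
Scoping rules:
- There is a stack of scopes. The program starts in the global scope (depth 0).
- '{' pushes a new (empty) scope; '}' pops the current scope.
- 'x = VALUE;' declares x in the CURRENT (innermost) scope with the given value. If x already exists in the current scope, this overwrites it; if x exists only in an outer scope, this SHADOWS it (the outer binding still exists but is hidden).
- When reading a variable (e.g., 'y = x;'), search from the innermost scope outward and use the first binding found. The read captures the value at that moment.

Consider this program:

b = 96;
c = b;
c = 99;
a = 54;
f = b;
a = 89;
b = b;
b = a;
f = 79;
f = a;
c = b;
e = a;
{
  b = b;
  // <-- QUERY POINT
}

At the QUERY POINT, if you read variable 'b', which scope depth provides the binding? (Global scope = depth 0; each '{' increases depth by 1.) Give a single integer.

Step 1: declare b=96 at depth 0
Step 2: declare c=(read b)=96 at depth 0
Step 3: declare c=99 at depth 0
Step 4: declare a=54 at depth 0
Step 5: declare f=(read b)=96 at depth 0
Step 6: declare a=89 at depth 0
Step 7: declare b=(read b)=96 at depth 0
Step 8: declare b=(read a)=89 at depth 0
Step 9: declare f=79 at depth 0
Step 10: declare f=(read a)=89 at depth 0
Step 11: declare c=(read b)=89 at depth 0
Step 12: declare e=(read a)=89 at depth 0
Step 13: enter scope (depth=1)
Step 14: declare b=(read b)=89 at depth 1
Visible at query point: a=89 b=89 c=89 e=89 f=89

Answer: 1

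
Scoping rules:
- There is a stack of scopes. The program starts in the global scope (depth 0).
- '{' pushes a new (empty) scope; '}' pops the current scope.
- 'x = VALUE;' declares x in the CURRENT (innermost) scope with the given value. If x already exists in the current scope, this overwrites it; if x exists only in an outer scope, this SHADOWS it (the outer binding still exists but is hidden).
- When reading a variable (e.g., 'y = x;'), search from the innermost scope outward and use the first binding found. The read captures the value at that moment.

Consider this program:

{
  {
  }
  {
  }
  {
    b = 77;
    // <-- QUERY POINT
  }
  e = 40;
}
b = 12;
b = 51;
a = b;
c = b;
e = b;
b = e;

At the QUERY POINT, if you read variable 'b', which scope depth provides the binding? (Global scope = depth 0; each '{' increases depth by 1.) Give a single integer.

Answer: 2

Derivation:
Step 1: enter scope (depth=1)
Step 2: enter scope (depth=2)
Step 3: exit scope (depth=1)
Step 4: enter scope (depth=2)
Step 5: exit scope (depth=1)
Step 6: enter scope (depth=2)
Step 7: declare b=77 at depth 2
Visible at query point: b=77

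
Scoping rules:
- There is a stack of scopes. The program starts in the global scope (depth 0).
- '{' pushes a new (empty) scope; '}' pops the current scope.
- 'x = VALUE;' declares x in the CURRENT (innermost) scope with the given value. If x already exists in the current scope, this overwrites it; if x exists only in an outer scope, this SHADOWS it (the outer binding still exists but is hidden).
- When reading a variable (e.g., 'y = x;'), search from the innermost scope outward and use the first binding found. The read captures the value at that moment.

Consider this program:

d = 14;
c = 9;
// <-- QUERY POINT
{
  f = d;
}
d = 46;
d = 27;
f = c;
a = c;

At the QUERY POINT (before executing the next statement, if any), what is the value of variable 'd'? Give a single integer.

Step 1: declare d=14 at depth 0
Step 2: declare c=9 at depth 0
Visible at query point: c=9 d=14

Answer: 14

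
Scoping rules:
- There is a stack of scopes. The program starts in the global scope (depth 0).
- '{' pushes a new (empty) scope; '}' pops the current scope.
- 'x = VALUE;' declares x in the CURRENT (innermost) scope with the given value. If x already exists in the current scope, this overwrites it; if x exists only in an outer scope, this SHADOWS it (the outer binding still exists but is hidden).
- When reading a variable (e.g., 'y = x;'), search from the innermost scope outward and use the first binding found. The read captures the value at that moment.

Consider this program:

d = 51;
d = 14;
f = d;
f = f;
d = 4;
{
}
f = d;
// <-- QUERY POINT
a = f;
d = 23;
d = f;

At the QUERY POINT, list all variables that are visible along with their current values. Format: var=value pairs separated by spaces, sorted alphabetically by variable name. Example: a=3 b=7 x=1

Answer: d=4 f=4

Derivation:
Step 1: declare d=51 at depth 0
Step 2: declare d=14 at depth 0
Step 3: declare f=(read d)=14 at depth 0
Step 4: declare f=(read f)=14 at depth 0
Step 5: declare d=4 at depth 0
Step 6: enter scope (depth=1)
Step 7: exit scope (depth=0)
Step 8: declare f=(read d)=4 at depth 0
Visible at query point: d=4 f=4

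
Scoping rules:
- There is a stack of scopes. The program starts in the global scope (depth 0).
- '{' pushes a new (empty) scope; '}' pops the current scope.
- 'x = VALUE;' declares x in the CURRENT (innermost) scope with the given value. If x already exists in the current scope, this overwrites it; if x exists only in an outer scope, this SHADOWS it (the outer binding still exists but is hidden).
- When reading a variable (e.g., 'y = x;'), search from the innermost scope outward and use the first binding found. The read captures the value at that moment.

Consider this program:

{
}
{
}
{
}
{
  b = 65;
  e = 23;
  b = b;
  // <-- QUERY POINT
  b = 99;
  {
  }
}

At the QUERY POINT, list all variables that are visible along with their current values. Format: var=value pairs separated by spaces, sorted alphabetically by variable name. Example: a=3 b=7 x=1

Step 1: enter scope (depth=1)
Step 2: exit scope (depth=0)
Step 3: enter scope (depth=1)
Step 4: exit scope (depth=0)
Step 5: enter scope (depth=1)
Step 6: exit scope (depth=0)
Step 7: enter scope (depth=1)
Step 8: declare b=65 at depth 1
Step 9: declare e=23 at depth 1
Step 10: declare b=(read b)=65 at depth 1
Visible at query point: b=65 e=23

Answer: b=65 e=23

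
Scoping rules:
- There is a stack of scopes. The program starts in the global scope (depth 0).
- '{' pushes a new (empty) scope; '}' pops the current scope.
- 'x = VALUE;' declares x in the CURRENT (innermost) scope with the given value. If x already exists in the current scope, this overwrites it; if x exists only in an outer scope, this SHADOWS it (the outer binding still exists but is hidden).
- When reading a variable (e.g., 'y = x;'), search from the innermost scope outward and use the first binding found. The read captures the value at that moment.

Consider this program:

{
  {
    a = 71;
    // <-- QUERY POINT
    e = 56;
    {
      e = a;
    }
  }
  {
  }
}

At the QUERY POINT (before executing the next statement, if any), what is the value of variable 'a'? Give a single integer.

Answer: 71

Derivation:
Step 1: enter scope (depth=1)
Step 2: enter scope (depth=2)
Step 3: declare a=71 at depth 2
Visible at query point: a=71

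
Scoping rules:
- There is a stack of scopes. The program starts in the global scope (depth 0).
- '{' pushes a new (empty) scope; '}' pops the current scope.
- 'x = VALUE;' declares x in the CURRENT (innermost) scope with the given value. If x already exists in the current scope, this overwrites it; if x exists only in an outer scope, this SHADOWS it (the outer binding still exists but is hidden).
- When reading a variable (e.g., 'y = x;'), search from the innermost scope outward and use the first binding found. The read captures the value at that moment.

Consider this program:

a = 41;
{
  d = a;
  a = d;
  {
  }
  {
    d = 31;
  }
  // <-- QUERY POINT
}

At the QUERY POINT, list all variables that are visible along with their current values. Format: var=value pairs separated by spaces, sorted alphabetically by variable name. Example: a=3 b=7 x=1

Answer: a=41 d=41

Derivation:
Step 1: declare a=41 at depth 0
Step 2: enter scope (depth=1)
Step 3: declare d=(read a)=41 at depth 1
Step 4: declare a=(read d)=41 at depth 1
Step 5: enter scope (depth=2)
Step 6: exit scope (depth=1)
Step 7: enter scope (depth=2)
Step 8: declare d=31 at depth 2
Step 9: exit scope (depth=1)
Visible at query point: a=41 d=41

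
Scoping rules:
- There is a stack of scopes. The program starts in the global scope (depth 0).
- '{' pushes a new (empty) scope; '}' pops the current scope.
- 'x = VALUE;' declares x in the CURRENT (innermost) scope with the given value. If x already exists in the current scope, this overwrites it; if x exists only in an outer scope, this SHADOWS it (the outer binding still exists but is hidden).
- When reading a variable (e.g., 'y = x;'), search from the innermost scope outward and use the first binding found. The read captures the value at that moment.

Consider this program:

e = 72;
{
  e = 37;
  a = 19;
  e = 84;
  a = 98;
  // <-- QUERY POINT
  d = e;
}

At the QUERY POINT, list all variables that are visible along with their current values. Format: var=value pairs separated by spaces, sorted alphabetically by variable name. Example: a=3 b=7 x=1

Step 1: declare e=72 at depth 0
Step 2: enter scope (depth=1)
Step 3: declare e=37 at depth 1
Step 4: declare a=19 at depth 1
Step 5: declare e=84 at depth 1
Step 6: declare a=98 at depth 1
Visible at query point: a=98 e=84

Answer: a=98 e=84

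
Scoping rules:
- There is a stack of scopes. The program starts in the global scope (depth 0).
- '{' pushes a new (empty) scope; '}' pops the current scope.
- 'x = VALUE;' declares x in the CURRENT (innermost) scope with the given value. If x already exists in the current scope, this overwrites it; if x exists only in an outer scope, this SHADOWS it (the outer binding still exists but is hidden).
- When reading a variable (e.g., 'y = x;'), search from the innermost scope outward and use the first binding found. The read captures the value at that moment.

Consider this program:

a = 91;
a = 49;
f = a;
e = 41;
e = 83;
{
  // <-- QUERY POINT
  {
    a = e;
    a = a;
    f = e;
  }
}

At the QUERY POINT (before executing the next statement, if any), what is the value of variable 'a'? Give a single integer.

Step 1: declare a=91 at depth 0
Step 2: declare a=49 at depth 0
Step 3: declare f=(read a)=49 at depth 0
Step 4: declare e=41 at depth 0
Step 5: declare e=83 at depth 0
Step 6: enter scope (depth=1)
Visible at query point: a=49 e=83 f=49

Answer: 49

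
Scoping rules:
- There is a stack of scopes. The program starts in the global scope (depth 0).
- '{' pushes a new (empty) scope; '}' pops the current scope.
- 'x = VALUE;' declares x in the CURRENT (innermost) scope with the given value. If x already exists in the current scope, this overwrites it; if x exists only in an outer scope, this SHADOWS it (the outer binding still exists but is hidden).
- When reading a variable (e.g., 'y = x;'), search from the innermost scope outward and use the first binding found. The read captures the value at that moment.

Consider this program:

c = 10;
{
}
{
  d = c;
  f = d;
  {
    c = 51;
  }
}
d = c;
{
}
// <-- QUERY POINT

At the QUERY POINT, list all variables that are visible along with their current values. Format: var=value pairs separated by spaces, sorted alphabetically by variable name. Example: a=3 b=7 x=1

Answer: c=10 d=10

Derivation:
Step 1: declare c=10 at depth 0
Step 2: enter scope (depth=1)
Step 3: exit scope (depth=0)
Step 4: enter scope (depth=1)
Step 5: declare d=(read c)=10 at depth 1
Step 6: declare f=(read d)=10 at depth 1
Step 7: enter scope (depth=2)
Step 8: declare c=51 at depth 2
Step 9: exit scope (depth=1)
Step 10: exit scope (depth=0)
Step 11: declare d=(read c)=10 at depth 0
Step 12: enter scope (depth=1)
Step 13: exit scope (depth=0)
Visible at query point: c=10 d=10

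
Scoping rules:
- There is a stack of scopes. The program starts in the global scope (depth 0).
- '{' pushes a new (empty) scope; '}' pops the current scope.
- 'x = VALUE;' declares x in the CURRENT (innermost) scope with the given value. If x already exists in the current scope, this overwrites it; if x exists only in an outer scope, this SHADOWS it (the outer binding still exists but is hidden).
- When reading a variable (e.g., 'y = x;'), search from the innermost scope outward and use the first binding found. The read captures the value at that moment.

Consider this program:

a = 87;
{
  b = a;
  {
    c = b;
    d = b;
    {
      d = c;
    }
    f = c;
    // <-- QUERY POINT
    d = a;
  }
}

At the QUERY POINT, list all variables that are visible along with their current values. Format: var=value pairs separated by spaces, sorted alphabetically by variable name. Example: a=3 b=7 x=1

Answer: a=87 b=87 c=87 d=87 f=87

Derivation:
Step 1: declare a=87 at depth 0
Step 2: enter scope (depth=1)
Step 3: declare b=(read a)=87 at depth 1
Step 4: enter scope (depth=2)
Step 5: declare c=(read b)=87 at depth 2
Step 6: declare d=(read b)=87 at depth 2
Step 7: enter scope (depth=3)
Step 8: declare d=(read c)=87 at depth 3
Step 9: exit scope (depth=2)
Step 10: declare f=(read c)=87 at depth 2
Visible at query point: a=87 b=87 c=87 d=87 f=87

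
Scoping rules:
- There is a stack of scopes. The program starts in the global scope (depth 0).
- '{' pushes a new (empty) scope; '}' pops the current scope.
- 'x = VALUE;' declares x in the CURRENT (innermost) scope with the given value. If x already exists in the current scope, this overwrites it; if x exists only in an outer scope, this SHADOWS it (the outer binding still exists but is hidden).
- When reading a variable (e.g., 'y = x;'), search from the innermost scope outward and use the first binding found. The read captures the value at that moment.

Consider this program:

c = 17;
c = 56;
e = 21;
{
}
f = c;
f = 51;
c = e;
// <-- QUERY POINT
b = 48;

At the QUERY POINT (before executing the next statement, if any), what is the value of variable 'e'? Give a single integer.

Step 1: declare c=17 at depth 0
Step 2: declare c=56 at depth 0
Step 3: declare e=21 at depth 0
Step 4: enter scope (depth=1)
Step 5: exit scope (depth=0)
Step 6: declare f=(read c)=56 at depth 0
Step 7: declare f=51 at depth 0
Step 8: declare c=(read e)=21 at depth 0
Visible at query point: c=21 e=21 f=51

Answer: 21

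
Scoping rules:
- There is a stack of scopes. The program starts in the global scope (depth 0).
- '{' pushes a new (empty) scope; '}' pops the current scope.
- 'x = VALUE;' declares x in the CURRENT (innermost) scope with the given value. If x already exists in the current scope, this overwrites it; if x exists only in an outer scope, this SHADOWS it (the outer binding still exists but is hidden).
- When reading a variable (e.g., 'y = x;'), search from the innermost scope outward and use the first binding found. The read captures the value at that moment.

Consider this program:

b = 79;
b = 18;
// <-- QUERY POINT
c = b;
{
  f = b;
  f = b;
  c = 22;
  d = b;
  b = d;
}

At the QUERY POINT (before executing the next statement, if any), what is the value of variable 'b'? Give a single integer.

Answer: 18

Derivation:
Step 1: declare b=79 at depth 0
Step 2: declare b=18 at depth 0
Visible at query point: b=18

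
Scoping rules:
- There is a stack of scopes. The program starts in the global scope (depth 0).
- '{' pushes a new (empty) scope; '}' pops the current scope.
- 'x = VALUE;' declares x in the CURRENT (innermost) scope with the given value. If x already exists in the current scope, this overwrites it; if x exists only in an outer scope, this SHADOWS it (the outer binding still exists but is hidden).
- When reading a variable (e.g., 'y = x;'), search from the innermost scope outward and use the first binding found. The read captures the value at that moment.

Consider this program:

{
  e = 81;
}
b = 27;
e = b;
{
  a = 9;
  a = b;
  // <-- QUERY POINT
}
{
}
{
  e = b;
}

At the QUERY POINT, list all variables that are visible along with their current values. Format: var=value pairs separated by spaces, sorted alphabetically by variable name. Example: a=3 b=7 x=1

Answer: a=27 b=27 e=27

Derivation:
Step 1: enter scope (depth=1)
Step 2: declare e=81 at depth 1
Step 3: exit scope (depth=0)
Step 4: declare b=27 at depth 0
Step 5: declare e=(read b)=27 at depth 0
Step 6: enter scope (depth=1)
Step 7: declare a=9 at depth 1
Step 8: declare a=(read b)=27 at depth 1
Visible at query point: a=27 b=27 e=27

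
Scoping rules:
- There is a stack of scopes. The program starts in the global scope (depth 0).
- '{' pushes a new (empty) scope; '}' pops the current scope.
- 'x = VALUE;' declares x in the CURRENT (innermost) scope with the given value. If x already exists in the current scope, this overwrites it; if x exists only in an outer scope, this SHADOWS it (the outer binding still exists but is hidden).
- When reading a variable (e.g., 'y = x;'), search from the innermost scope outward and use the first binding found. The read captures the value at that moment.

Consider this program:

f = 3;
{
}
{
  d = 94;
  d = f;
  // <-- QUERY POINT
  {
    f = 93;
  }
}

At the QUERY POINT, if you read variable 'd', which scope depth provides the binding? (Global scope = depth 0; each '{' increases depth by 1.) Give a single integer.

Step 1: declare f=3 at depth 0
Step 2: enter scope (depth=1)
Step 3: exit scope (depth=0)
Step 4: enter scope (depth=1)
Step 5: declare d=94 at depth 1
Step 6: declare d=(read f)=3 at depth 1
Visible at query point: d=3 f=3

Answer: 1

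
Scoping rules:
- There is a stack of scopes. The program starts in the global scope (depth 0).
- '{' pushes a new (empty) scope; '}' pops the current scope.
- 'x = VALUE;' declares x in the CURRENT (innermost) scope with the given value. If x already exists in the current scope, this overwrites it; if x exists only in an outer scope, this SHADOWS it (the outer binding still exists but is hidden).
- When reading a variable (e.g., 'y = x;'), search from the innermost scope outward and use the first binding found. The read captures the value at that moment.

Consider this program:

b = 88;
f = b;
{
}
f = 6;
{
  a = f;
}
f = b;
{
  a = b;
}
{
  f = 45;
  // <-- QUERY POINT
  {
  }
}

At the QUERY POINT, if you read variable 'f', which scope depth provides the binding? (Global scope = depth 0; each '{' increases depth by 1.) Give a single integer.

Answer: 1

Derivation:
Step 1: declare b=88 at depth 0
Step 2: declare f=(read b)=88 at depth 0
Step 3: enter scope (depth=1)
Step 4: exit scope (depth=0)
Step 5: declare f=6 at depth 0
Step 6: enter scope (depth=1)
Step 7: declare a=(read f)=6 at depth 1
Step 8: exit scope (depth=0)
Step 9: declare f=(read b)=88 at depth 0
Step 10: enter scope (depth=1)
Step 11: declare a=(read b)=88 at depth 1
Step 12: exit scope (depth=0)
Step 13: enter scope (depth=1)
Step 14: declare f=45 at depth 1
Visible at query point: b=88 f=45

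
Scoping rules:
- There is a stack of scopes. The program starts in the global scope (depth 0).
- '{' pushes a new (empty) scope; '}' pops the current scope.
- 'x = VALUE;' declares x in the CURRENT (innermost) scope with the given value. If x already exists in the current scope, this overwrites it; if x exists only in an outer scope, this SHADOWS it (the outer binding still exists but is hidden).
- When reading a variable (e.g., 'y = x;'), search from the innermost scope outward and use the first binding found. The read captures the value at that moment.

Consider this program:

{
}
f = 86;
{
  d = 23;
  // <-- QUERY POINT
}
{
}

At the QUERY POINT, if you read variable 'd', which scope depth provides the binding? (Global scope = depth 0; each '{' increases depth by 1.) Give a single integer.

Answer: 1

Derivation:
Step 1: enter scope (depth=1)
Step 2: exit scope (depth=0)
Step 3: declare f=86 at depth 0
Step 4: enter scope (depth=1)
Step 5: declare d=23 at depth 1
Visible at query point: d=23 f=86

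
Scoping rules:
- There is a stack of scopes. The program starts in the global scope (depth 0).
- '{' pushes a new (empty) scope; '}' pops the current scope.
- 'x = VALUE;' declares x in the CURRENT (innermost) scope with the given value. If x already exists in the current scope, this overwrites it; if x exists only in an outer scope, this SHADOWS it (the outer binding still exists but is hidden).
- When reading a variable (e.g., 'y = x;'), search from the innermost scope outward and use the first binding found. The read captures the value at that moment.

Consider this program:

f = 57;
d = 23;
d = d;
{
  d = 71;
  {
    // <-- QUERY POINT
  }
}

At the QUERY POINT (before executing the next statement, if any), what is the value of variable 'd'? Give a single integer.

Answer: 71

Derivation:
Step 1: declare f=57 at depth 0
Step 2: declare d=23 at depth 0
Step 3: declare d=(read d)=23 at depth 0
Step 4: enter scope (depth=1)
Step 5: declare d=71 at depth 1
Step 6: enter scope (depth=2)
Visible at query point: d=71 f=57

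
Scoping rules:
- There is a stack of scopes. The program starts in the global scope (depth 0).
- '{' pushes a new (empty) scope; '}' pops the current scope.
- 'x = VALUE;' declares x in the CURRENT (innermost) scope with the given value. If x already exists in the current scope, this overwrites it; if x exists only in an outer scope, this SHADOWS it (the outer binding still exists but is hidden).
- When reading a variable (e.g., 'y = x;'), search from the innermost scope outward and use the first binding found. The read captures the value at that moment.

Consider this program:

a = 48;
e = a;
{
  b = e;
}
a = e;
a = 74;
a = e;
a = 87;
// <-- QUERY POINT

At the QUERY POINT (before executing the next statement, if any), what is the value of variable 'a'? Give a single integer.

Step 1: declare a=48 at depth 0
Step 2: declare e=(read a)=48 at depth 0
Step 3: enter scope (depth=1)
Step 4: declare b=(read e)=48 at depth 1
Step 5: exit scope (depth=0)
Step 6: declare a=(read e)=48 at depth 0
Step 7: declare a=74 at depth 0
Step 8: declare a=(read e)=48 at depth 0
Step 9: declare a=87 at depth 0
Visible at query point: a=87 e=48

Answer: 87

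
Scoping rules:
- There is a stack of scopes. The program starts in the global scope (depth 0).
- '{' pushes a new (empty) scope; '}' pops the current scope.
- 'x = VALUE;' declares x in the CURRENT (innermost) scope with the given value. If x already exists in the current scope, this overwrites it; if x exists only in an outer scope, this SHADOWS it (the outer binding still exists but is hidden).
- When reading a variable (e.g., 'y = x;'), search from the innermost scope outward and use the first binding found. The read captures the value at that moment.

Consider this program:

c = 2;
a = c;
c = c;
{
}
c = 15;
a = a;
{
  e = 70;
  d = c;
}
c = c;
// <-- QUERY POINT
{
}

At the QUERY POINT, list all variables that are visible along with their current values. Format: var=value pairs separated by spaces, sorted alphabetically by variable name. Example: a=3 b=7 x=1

Step 1: declare c=2 at depth 0
Step 2: declare a=(read c)=2 at depth 0
Step 3: declare c=(read c)=2 at depth 0
Step 4: enter scope (depth=1)
Step 5: exit scope (depth=0)
Step 6: declare c=15 at depth 0
Step 7: declare a=(read a)=2 at depth 0
Step 8: enter scope (depth=1)
Step 9: declare e=70 at depth 1
Step 10: declare d=(read c)=15 at depth 1
Step 11: exit scope (depth=0)
Step 12: declare c=(read c)=15 at depth 0
Visible at query point: a=2 c=15

Answer: a=2 c=15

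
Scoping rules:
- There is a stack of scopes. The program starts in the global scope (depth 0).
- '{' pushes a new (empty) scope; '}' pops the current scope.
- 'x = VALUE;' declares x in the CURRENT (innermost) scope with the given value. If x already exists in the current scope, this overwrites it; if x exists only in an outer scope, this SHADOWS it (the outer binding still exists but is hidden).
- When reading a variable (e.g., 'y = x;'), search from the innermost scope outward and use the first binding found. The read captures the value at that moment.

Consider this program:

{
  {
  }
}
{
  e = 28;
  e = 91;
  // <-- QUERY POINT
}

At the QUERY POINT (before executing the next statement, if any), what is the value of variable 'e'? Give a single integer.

Answer: 91

Derivation:
Step 1: enter scope (depth=1)
Step 2: enter scope (depth=2)
Step 3: exit scope (depth=1)
Step 4: exit scope (depth=0)
Step 5: enter scope (depth=1)
Step 6: declare e=28 at depth 1
Step 7: declare e=91 at depth 1
Visible at query point: e=91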